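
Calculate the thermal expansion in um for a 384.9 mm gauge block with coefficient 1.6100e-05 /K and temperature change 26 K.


dL = L * alpha * dT
= 384.9 * 1.6100e-05 * 26
= 0.1611191 mm
dL_um = 0.1611191 * 1000 = 161.1191 um

161.1191


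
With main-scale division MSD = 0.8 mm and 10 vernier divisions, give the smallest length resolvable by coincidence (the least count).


LC = MSD / n_div
= 0.8 / 10
= 0.0800

0.0800


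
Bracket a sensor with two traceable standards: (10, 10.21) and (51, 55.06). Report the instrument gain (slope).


slope = (y2 - y1) / (x2 - x1)
= (55.06 - 10.21) / (51 - 10)
= 44.8500 / 41
= 1.0939

1.0939


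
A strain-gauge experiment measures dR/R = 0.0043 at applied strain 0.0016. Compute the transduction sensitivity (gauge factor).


GF = (dR/R) / epsilon
= 0.0043 / 0.0016
= 2.6875

2.6875


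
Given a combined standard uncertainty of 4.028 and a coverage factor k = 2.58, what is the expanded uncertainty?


U = k * uc
U = 2.58 * 4.028
U = 10.3922

10.3922


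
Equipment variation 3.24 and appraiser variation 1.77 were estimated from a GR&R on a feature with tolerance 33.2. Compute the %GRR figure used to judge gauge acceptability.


GRR = sqrt(EV^2 + AV^2) = sqrt(3.24^2 + 1.77^2) = 3.6919507
%GRR = GRR / tol * 100 = 3.6919507 / 33.2 * 100
%GRR = 11.1203

11.1203


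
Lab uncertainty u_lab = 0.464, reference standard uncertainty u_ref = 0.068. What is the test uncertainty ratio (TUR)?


TUR = u_lab / u_ref
= 0.464 / 0.068
= 6.8235

6.8235


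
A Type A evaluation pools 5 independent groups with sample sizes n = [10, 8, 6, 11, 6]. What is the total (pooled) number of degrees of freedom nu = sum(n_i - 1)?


nu = sum_i (n_i - 1)
nu = ((10 - 1) + (8 - 1) + (6 - 1) + (11 - 1) + (6 - 1))
nu = 9 + 7 + 5 + 10 + 5
nu = 36

36


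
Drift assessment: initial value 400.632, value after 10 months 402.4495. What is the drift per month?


rate = (v2 - v1) / months
= (402.4495 - 400.632) / 10
= 1.8175 / 10
= 0.1817

0.1817


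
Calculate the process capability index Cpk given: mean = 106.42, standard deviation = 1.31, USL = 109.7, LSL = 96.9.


Cpu = (USL - mean) / (3*sigma) = (109.7 - 106.42) / (3*1.31) = 0.8346
Cpl = (mean - LSL) / (3*sigma) = (106.42 - 96.9) / (3*1.31) = 2.4224
Cpk = min(Cpu, Cpl) = 0.8346

0.8346


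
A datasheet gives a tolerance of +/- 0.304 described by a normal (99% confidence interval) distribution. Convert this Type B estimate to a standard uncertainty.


u_B = half_width / 2.576
u_B = 0.304 / 2.576
u_B = 0.1180

0.1180


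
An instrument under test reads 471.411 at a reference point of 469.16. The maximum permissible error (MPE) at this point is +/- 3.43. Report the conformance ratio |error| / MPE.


e = indication - reference = 471.411 - 469.16 = 2.2510
|e| = 2.2510
ratio = |e| / MPE = 2.2510 / 3.43
ratio = 0.6563

0.6563


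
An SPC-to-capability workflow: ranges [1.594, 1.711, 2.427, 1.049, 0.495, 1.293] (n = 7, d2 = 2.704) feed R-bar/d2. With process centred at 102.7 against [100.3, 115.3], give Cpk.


R_bar = (1.594 + 1.711 + 2.427 + 1.049 + 0.495 + 1.293) / 6 = 1.4281667
sigma = R_bar / d2 = 1.4281667 / 2.704 = 0.52816816
Cp = (USL - LSL)/(6*sigma) = (115.3 - 100.3)/(6*0.52816816) = 4.7333
Cpu = (115.3 - 102.7)/(3*0.52816816) = 7.9520
Cpl = (102.7 - 100.3)/(3*0.52816816) = 1.5147
Cpk = min(Cpu, Cpl) = 1.5147

1.5147


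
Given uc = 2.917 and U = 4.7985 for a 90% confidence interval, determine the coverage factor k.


k = U / uc
k = 4.7985 / 2.917
k = 1.645

1.645


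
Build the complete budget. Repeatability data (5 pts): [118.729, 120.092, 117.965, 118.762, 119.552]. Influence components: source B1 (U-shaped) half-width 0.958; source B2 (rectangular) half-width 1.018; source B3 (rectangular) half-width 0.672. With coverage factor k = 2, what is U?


mean = (118.729 + 120.092 + 117.965 + 118.762 + 119.552) / 5 = 119.02
s = sqrt(sum((x - mean)^2)/(n-1)) = 0.82104781
u_A = s / sqrt(n) = 0.82104781 / sqrt(5) = 0.36718374
u_B1 = 0.958 / sqrt(2) = 0.6774083
u_B2 = 1.018 / sqrt(3) = 0.58774257
u_B3 = 0.672 / sqrt(3) = 0.38797938
uc = sqrt(0.36718374^2 + 0.6774083^2 + 0.58774257^2 + 0.38797938^2) = 1.0438751
U = k * uc = 2 * 1.0438751
U = 2.0878

2.0878


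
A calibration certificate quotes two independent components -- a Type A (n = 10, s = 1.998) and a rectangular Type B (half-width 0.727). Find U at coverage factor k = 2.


u_A = s / sqrt(n) = 1.998 / sqrt(10) = 0.63182308
u_B = half_width / sqrt(3) = 0.727 / sqrt(3) = 0.41973365
uc = sqrt(u_A^2 + u_B^2) = sqrt(0.63182308^2 + 0.41973365^2) = 0.75853592
U = k * uc = 2 * 0.75853592
U = 1.5171

1.5171


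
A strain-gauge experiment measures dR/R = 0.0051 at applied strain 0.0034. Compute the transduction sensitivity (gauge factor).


GF = (dR/R) / epsilon
= 0.0051 / 0.0034
= 1.5000

1.5000


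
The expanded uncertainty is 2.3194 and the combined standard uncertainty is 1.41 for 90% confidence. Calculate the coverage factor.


k = U / uc
k = 2.3194 / 1.41
k = 1.645

1.645


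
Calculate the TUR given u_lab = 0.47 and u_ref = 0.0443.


TUR = u_lab / u_ref
= 0.47 / 0.0443
= 10.6095

10.6095


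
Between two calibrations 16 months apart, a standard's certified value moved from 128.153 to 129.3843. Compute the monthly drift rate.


rate = (v2 - v1) / months
= (129.3843 - 128.153) / 16
= 1.2313 / 16
= 0.0770

0.0770


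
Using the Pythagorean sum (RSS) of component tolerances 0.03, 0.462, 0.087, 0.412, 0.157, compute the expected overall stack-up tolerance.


RSS = sqrt(0.03^2 + 0.462^2 + 0.087^2 + 0.412^2 + 0.157^2)
= sqrt(0.416306)
= 0.6452

0.6452


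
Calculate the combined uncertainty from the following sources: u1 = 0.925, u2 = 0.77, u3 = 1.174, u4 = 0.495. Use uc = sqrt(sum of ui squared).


uc = sqrt(0.925^2 + 0.77^2 + 1.174^2 + 0.495^2)
uc = sqrt(3.071826)
uc = 1.7527

1.7527


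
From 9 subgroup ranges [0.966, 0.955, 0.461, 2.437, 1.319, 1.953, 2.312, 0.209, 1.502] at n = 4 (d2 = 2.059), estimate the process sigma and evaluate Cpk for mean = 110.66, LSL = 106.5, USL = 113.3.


R_bar = (0.966 + 0.955 + 0.461 + 2.437 + 1.319 + 1.953 + 2.312 + 0.209 + 1.502) / 9 = 1.346
sigma = R_bar / d2 = 1.346 / 2.059 = 0.6537154
Cp = (USL - LSL)/(6*sigma) = (113.3 - 106.5)/(6*0.6537154) = 1.7337
Cpu = (113.3 - 110.66)/(3*0.6537154) = 1.3462
Cpl = (110.66 - 106.5)/(3*0.6537154) = 2.1212
Cpk = min(Cpu, Cpl) = 1.3462

1.3462


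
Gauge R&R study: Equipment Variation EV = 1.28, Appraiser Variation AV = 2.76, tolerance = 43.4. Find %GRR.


GRR = sqrt(EV^2 + AV^2) = sqrt(1.28^2 + 2.76^2) = 3.0423675
%GRR = GRR / tol * 100 = 3.0423675 / 43.4 * 100
%GRR = 7.0101

7.0101


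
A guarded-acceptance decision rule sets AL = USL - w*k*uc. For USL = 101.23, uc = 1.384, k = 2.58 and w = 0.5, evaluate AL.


U = k * uc = 2.58 * 1.384 = 3.57072
guard band g = w * U = 0.5 * 3.57072 = 1.78536
AL = USL - g = 101.23 - 1.78536
AL = 99.4446

99.4446


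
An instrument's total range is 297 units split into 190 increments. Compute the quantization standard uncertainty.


resolution = range / divisions
resolution = 297 / 190 = 1.5631579
u_res = resolution / (2*sqrt(3))
u_res = 1.5631579 / 3.4641016
u_res = 0.4512

0.4512


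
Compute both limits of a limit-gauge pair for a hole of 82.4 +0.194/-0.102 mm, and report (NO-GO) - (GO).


GO = nominal - lower_tol (smallest hole = maximum material condition)
GO = 82.4 - 0.102 = 82.298
NO-GO = nominal + upper_tol (largest hole = least material condition)
NO-GO = 82.4 + 0.194 = 82.594
spread = NO-GO - GO = 82.594 - 82.298 = 0.2960

0.2960


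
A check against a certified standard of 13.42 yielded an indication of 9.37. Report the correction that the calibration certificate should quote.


Correction = standard - reading
= 13.42 - 9.37
= 4.0500

4.0500


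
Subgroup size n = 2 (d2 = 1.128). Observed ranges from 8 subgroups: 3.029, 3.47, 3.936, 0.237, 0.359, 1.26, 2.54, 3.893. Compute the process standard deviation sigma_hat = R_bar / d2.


R_bar = (3.029 + 3.47 + 3.936 + 0.237 + 0.359 + 1.26 + 2.54 + 3.893) / 8
R_bar = 18.724 / 8 = 2.3405
sigma_hat = R_bar / d2 = 2.3405 / 1.128 = 2.0749

2.0749


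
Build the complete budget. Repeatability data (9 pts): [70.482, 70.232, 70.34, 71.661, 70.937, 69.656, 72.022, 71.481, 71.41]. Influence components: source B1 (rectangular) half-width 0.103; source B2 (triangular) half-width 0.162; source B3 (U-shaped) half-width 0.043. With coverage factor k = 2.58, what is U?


mean = (70.482 + 70.232 + 70.34 + 71.661 + 70.937 + 69.656 + 72.022 + 71.481 + 71.41) / 9 = 70.91344444
s = sqrt(sum((x - mean)^2)/(n-1)) = 0.78401947
u_A = s / sqrt(n) = 0.78401947 / sqrt(9) = 0.26133982
u_B1 = 0.103 / sqrt(3) = 0.059467078
u_B2 = 0.162 / sqrt(6) = 0.066136223
u_B3 = 0.043 / sqrt(2) = 0.030405592
uc = sqrt(0.26133982^2 + 0.059467078^2 + 0.066136223^2 + 0.030405592^2) = 0.27772889
U = k * uc = 2.58 * 0.27772889
U = 0.7165

0.7165


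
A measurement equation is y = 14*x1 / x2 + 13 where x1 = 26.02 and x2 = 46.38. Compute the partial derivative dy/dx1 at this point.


y = 14*x1 / x2 + 13
dy/dx1 = 14/x2
Evaluate at x2 = 46.38: c1 = 14 / 46.38
c1 = 0.3019

0.3019


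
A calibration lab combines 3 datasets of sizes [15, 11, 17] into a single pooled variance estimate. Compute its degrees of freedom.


nu = sum_i (n_i - 1)
nu = ((15 - 1) + (11 - 1) + (17 - 1))
nu = 14 + 10 + 16
nu = 40

40


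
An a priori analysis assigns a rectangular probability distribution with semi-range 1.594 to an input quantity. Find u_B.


u_B = half_width / sqrt(3)
u_B = 1.594 / 1.7320508
u_B = 0.9203

0.9203


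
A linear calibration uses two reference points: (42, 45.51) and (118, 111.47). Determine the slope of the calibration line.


slope = (y2 - y1) / (x2 - x1)
= (111.47 - 45.51) / (118 - 42)
= 65.9600 / 76
= 0.8679

0.8679


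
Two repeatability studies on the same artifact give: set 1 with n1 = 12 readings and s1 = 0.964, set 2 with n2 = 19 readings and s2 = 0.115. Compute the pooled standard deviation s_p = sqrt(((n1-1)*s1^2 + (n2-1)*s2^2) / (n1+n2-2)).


s_p = sqrt(((n1-1)*s1^2 + (n2-1)*s2^2) / (n1+n2-2))
numerator = (12-1)*0.964^2 + (19-1)*0.115^2 = 10.222256 + 0.23805 = 10.460306
denominator = 12 + 19 - 2 = 29
s_p^2 = 10.460306 / 29 = 0.36070021
s_p = sqrt(0.36070021) = 0.6006

0.6006


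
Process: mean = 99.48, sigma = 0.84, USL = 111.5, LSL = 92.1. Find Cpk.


Cpu = (USL - mean) / (3*sigma) = (111.5 - 99.48) / (3*0.84) = 4.7698
Cpl = (mean - LSL) / (3*sigma) = (99.48 - 92.1) / (3*0.84) = 2.9286
Cpk = min(Cpu, Cpl) = 2.9286

2.9286


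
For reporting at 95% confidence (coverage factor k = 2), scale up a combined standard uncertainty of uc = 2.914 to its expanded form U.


U = k * uc
U = 2 * 2.914
U = 5.8280

5.8280


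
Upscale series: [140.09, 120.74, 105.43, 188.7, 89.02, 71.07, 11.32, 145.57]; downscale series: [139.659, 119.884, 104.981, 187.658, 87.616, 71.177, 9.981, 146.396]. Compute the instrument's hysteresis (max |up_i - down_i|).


|140.09 - 139.659| = 0.4310
|120.74 - 119.884| = 0.8560
|105.43 - 104.981| = 0.4490
|188.7 - 187.658| = 1.0420
|89.02 - 87.616| = 1.4040
|71.07 - 71.177| = 0.1070
|11.32 - 9.981| = 1.3390
|145.57 - 146.396| = 0.8260
hysteresis = max(diffs) = 1.4040

1.4040


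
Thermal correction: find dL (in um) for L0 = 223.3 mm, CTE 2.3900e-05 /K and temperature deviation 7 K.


dL = L * alpha * dT
= 223.3 * 2.3900e-05 * 7
= 0.0373581 mm
dL_um = 0.0373581 * 1000 = 37.3581 um

37.3581


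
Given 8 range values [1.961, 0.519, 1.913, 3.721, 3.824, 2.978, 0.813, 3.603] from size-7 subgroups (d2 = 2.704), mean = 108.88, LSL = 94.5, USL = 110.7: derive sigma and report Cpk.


R_bar = (1.961 + 0.519 + 1.913 + 3.721 + 3.824 + 2.978 + 0.813 + 3.603) / 8 = 2.4165
sigma = R_bar / d2 = 2.4165 / 2.704 = 0.89367604
Cp = (USL - LSL)/(6*sigma) = (110.7 - 94.5)/(6*0.89367604) = 3.0212
Cpu = (110.7 - 108.88)/(3*0.89367604) = 0.6788
Cpl = (108.88 - 94.5)/(3*0.89367604) = 5.3636
Cpk = min(Cpu, Cpl) = 0.6788

0.6788


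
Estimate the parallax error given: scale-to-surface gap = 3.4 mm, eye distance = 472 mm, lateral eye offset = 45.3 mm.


error = h * offset / d
= 3.4 * 45.3 / 472
= 0.3263

0.3263


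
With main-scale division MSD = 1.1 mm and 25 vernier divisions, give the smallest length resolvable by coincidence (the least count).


LC = MSD / n_div
= 1.1 / 25
= 0.0440

0.0440


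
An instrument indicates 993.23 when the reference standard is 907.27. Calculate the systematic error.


Systematic error = measured - true
= 993.23 - 907.27
= 85.9600

85.9600


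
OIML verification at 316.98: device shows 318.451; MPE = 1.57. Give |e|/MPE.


e = indication - reference = 318.451 - 316.98 = 1.4710
|e| = 1.4710
ratio = |e| / MPE = 1.4710 / 1.57
ratio = 0.9369

0.9369


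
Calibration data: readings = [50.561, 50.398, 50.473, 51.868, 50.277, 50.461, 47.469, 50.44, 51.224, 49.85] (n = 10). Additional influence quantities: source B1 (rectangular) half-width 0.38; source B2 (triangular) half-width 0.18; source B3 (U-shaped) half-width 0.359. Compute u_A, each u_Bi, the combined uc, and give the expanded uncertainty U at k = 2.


mean = (50.561 + 50.398 + 50.473 + 51.868 + 50.277 + 50.461 + 47.469 + 50.44 + 51.224 + 49.85) / 10 = 50.3021
s = sqrt(sum((x - mean)^2)/(n-1)) = 1.1393527
u_A = s / sqrt(n) = 1.1393527 / sqrt(10) = 0.36029496
u_B1 = 0.38 / sqrt(3) = 0.2193931
u_B2 = 0.18 / sqrt(6) = 0.073484692
u_B3 = 0.359 / sqrt(2) = 0.25385133
uc = sqrt(0.36029496^2 + 0.2193931^2 + 0.073484692^2 + 0.25385133^2) = 0.49778137
U = k * uc = 2 * 0.49778137
U = 0.9956

0.9956


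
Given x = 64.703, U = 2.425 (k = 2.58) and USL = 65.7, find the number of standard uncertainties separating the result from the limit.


u = U / k = 2.425 / 2.58 = 0.93992248
margin = |USL - x| = |65.7 - 64.703| = 0.997
z = margin / u = 0.997 / 0.93992248
z = 1.0607

1.0607


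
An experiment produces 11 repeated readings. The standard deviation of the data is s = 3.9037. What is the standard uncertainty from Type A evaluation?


u_A = s / sqrt(n)
u_A = 3.9037 / sqrt(11)
u_A = 3.9037 / 3.3166248
u_A = 1.1770

1.1770


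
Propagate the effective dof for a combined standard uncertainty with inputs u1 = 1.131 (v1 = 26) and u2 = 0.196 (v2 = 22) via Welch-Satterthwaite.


uc = sqrt(u1^2 + u2^2) = sqrt(1.131^2 + 0.196^2) = 1.1478576
v_eff = uc^4 / (u1^4/v1 + u2^4/v2)
= 1.1478576^4 / (1.131^4/26 + 0.196^4/22)
= 1.7360093 / 0.062999884
v_eff = 27.5558

27.5558


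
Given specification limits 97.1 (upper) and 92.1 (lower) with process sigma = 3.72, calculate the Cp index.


Cp = (USL - LSL) / (6 * sigma)
= (97.1 - 92.1) / (6 * 3.72)
= 5.0000 / 22.3200
= 0.2240

0.2240


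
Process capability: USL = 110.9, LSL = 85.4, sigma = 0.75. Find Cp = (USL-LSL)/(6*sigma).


Cp = (USL - LSL) / (6 * sigma)
= (110.9 - 85.4) / (6 * 0.75)
= 25.5000 / 4.5000
= 5.6667

5.6667


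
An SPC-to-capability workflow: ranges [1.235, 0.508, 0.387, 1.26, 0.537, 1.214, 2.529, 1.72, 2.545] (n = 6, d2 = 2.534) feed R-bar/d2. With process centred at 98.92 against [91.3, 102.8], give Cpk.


R_bar = (1.235 + 0.508 + 0.387 + 1.26 + 0.537 + 1.214 + 2.529 + 1.72 + 2.545) / 9 = 1.3261111
sigma = R_bar / d2 = 1.3261111 / 2.534 = 0.52332719
Cp = (USL - LSL)/(6*sigma) = (102.8 - 91.3)/(6*0.52332719) = 3.6625
Cpu = (102.8 - 98.92)/(3*0.52332719) = 2.4714
Cpl = (98.92 - 91.3)/(3*0.52332719) = 4.8536
Cpk = min(Cpu, Cpl) = 2.4714

2.4714


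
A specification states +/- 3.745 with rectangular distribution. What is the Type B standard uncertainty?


u_B = half_width / sqrt(3)
u_B = 3.745 / 1.7320508
u_B = 2.1622

2.1622


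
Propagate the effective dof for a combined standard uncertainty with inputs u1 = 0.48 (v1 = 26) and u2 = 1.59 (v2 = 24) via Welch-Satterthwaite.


uc = sqrt(u1^2 + u2^2) = sqrt(0.48^2 + 1.59^2) = 1.6608733
v_eff = uc^4 / (u1^4/v1 + u2^4/v2)
= 1.6608733^4 / (0.48^4/26 + 1.59^4/24)
= 7.6093229 / 0.26834543
v_eff = 28.3564

28.3564


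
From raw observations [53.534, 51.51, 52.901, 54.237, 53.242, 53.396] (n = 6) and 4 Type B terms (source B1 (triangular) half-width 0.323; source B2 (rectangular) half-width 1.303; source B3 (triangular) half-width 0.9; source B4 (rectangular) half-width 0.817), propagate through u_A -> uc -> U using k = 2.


mean = (53.534 + 51.51 + 52.901 + 54.237 + 53.242 + 53.396) / 6 = 53.13666667
s = sqrt(sum((x - mean)^2)/(n-1)) = 0.91088301
u_A = s / sqrt(n) = 0.91088301 / sqrt(6) = 0.37186643
u_B1 = 0.323 / sqrt(6) = 0.1318642
u_B2 = 1.303 / sqrt(3) = 0.7522874
u_B3 = 0.9 / sqrt(6) = 0.36742346
u_B4 = 0.817 / sqrt(3) = 0.47169517
uc = sqrt(0.37186643^2 + 0.1318642^2 + 0.7522874^2 + 0.36742346^2 + 0.47169517^2) = 1.0388
U = k * uc = 2 * 1.0388
U = 2.0776

2.0776


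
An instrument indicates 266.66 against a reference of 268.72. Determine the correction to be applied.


Correction = standard - reading
= 268.72 - 266.66
= 2.0600

2.0600


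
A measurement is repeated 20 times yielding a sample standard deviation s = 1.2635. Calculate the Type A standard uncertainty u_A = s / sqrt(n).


u_A = s / sqrt(n)
u_A = 1.2635 / sqrt(20)
u_A = 1.2635 / 4.472136
u_A = 0.2825

0.2825


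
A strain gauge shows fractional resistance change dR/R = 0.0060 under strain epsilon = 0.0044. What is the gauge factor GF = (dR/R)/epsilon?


GF = (dR/R) / epsilon
= 0.0060 / 0.0044
= 1.3636

1.3636


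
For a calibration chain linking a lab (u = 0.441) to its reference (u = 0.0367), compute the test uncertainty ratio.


TUR = u_lab / u_ref
= 0.441 / 0.0367
= 12.0163

12.0163


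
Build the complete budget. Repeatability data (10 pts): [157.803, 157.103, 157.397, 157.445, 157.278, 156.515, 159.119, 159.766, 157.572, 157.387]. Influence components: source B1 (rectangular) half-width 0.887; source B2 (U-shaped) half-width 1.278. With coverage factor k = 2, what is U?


mean = (157.803 + 157.103 + 157.397 + 157.445 + 157.278 + 156.515 + 159.119 + 159.766 + 157.572 + 157.387) / 10 = 157.7385
s = sqrt(sum((x - mean)^2)/(n-1)) = 0.97111668
u_A = s / sqrt(n) = 0.97111668 / sqrt(10) = 0.30709406
u_B1 = 0.887 / sqrt(3) = 0.51210969
u_B2 = 1.278 / sqrt(2) = 0.90368247
uc = sqrt(0.30709406^2 + 0.51210969^2 + 0.90368247^2) = 1.0831459
U = k * uc = 2 * 1.0831459
U = 2.1663

2.1663


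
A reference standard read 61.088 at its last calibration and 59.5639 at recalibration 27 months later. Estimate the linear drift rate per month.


rate = (v2 - v1) / months
= (59.5639 - 61.088) / 27
= -1.5241 / 27
= -0.0564

-0.0564


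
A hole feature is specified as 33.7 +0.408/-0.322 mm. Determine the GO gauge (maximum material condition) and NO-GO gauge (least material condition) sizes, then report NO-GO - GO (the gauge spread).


GO = nominal - lower_tol (smallest hole = maximum material condition)
GO = 33.7 - 0.322 = 33.378
NO-GO = nominal + upper_tol (largest hole = least material condition)
NO-GO = 33.7 + 0.408 = 34.108
spread = NO-GO - GO = 34.108 - 33.378 = 0.7300

0.7300


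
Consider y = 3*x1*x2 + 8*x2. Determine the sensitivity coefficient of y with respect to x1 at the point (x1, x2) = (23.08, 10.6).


y = 3*x1*x2 + 8*x2
dy/dx1 = 3*x2
Evaluate at x2 = 10.6: c1 = 3 * 10.6
c1 = 31.8000

31.8000


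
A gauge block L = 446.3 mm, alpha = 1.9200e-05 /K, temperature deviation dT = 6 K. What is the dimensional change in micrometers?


dL = L * alpha * dT
= 446.3 * 1.9200e-05 * 6
= 0.0514138 mm
dL_um = 0.0514138 * 1000 = 51.4138 um

51.4138


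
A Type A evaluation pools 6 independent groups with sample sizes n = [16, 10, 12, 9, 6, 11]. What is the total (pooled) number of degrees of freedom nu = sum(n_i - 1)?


nu = sum_i (n_i - 1)
nu = ((16 - 1) + (10 - 1) + (12 - 1) + (9 - 1) + (6 - 1) + (11 - 1))
nu = 15 + 9 + 11 + 8 + 5 + 10
nu = 58

58


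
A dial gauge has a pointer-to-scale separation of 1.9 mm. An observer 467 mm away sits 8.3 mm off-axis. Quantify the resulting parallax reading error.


error = h * offset / d
= 1.9 * 8.3 / 467
= 0.0338

0.0338


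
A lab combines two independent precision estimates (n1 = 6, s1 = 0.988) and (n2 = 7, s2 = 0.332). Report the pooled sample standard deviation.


s_p = sqrt(((n1-1)*s1^2 + (n2-1)*s2^2) / (n1+n2-2))
numerator = (6-1)*0.988^2 + (7-1)*0.332^2 = 4.88072 + 0.661344 = 5.542064
denominator = 6 + 7 - 2 = 11
s_p^2 = 5.542064 / 11 = 0.503824
s_p = sqrt(0.503824) = 0.7098

0.7098


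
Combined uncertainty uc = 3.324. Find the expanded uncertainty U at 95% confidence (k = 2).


U = k * uc
U = 2 * 3.324
U = 6.6480

6.6480


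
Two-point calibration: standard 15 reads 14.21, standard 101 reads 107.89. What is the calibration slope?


slope = (y2 - y1) / (x2 - x1)
= (107.89 - 14.21) / (101 - 15)
= 93.6800 / 86
= 1.0893

1.0893


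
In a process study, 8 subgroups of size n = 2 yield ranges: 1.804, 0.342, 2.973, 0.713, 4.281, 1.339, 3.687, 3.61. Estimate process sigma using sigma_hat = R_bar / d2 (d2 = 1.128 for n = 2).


R_bar = (1.804 + 0.342 + 2.973 + 0.713 + 4.281 + 1.339 + 3.687 + 3.61) / 8
R_bar = 18.749 / 8 = 2.343625
sigma_hat = R_bar / d2 = 2.343625 / 1.128 = 2.0777

2.0777


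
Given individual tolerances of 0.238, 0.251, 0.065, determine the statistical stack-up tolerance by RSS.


RSS = sqrt(0.238^2 + 0.251^2 + 0.065^2)
= sqrt(0.12387)
= 0.3520

0.3520


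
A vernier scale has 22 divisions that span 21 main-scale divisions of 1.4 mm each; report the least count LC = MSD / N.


LC = MSD / n_div
= 1.4 / 22
= 0.0636

0.0636


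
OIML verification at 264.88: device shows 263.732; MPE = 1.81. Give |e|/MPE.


e = indication - reference = 263.732 - 264.88 = -1.1480
|e| = 1.1480
ratio = |e| / MPE = 1.1480 / 1.81
ratio = 0.6343

0.6343


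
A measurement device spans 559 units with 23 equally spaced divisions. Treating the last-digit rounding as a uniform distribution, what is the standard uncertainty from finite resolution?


resolution = range / divisions
resolution = 559 / 23 = 24.304348
u_res = resolution / (2*sqrt(3))
u_res = 24.304348 / 3.4641016
u_res = 7.0161

7.0161


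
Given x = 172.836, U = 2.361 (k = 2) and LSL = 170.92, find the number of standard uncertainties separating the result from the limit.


u = U / k = 2.361 / 2 = 1.1805
margin = |LSL - x| = |170.92 - 172.836| = 1.916
z = margin / u = 1.916 / 1.1805
z = 1.6230

1.6230


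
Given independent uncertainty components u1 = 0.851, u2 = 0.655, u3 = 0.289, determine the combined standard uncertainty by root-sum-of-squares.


uc = sqrt(0.851^2 + 0.655^2 + 0.289^2)
uc = sqrt(1.236747)
uc = 1.1121

1.1121


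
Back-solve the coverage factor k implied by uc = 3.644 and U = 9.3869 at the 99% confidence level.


k = U / uc
k = 9.3869 / 3.644
k = 2.576

2.576


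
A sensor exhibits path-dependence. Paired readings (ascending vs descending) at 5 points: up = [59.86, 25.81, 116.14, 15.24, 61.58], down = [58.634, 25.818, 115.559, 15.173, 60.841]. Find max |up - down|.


|59.86 - 58.634| = 1.2260
|25.81 - 25.818| = 0.0080
|116.14 - 115.559| = 0.5810
|15.24 - 15.173| = 0.0670
|61.58 - 60.841| = 0.7390
hysteresis = max(diffs) = 1.2260

1.2260


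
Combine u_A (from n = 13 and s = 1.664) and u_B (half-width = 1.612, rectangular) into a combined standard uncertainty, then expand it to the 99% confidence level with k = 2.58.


u_A = s / sqrt(n) = 1.664 / sqrt(13) = 0.46151056
u_B = half_width / sqrt(3) = 1.612 / sqrt(3) = 0.93068863
uc = sqrt(u_A^2 + u_B^2) = sqrt(0.46151056^2 + 0.93068863^2) = 1.0388327
U = k * uc = 2.58 * 1.0388327
U = 2.6802

2.6802


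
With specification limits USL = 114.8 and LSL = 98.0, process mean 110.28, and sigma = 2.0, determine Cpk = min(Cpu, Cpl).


Cpu = (USL - mean) / (3*sigma) = (114.8 - 110.28) / (3*2.0) = 0.7533
Cpl = (mean - LSL) / (3*sigma) = (110.28 - 98.0) / (3*2.0) = 2.0467
Cpk = min(Cpu, Cpl) = 0.7533

0.7533


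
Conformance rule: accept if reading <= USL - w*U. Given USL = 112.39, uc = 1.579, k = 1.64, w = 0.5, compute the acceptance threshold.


U = k * uc = 1.64 * 1.579 = 2.58956
guard band g = w * U = 0.5 * 2.58956 = 1.29478
AL = USL - g = 112.39 - 1.29478
AL = 111.0952

111.0952


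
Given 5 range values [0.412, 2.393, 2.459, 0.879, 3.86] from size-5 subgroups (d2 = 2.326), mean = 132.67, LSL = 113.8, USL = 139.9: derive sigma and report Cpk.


R_bar = (0.412 + 2.393 + 2.459 + 0.879 + 3.86) / 5 = 2.0006
sigma = R_bar / d2 = 2.0006 / 2.326 = 0.86010318
Cp = (USL - LSL)/(6*sigma) = (139.9 - 113.8)/(6*0.86010318) = 5.0575
Cpu = (139.9 - 132.67)/(3*0.86010318) = 2.8020
Cpl = (132.67 - 113.8)/(3*0.86010318) = 7.3131
Cpk = min(Cpu, Cpl) = 2.8020

2.8020


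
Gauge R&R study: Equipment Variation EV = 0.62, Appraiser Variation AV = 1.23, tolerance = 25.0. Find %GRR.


GRR = sqrt(EV^2 + AV^2) = sqrt(0.62^2 + 1.23^2) = 1.3774251
%GRR = GRR / tol * 100 = 1.3774251 / 25.0 * 100
%GRR = 5.5097

5.5097


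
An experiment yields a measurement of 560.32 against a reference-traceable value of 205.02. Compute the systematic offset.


Systematic error = measured - true
= 560.32 - 205.02
= 355.3000

355.3000


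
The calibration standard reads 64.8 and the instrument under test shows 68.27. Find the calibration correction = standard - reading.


Correction = standard - reading
= 64.8 - 68.27
= -3.4700

-3.4700


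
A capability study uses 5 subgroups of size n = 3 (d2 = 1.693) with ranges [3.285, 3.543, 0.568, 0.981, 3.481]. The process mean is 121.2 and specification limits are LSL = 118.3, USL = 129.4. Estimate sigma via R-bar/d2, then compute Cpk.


R_bar = (3.285 + 3.543 + 0.568 + 0.981 + 3.481) / 5 = 2.3716
sigma = R_bar / d2 = 2.3716 / 1.693 = 1.4008269
Cp = (USL - LSL)/(6*sigma) = (129.4 - 118.3)/(6*1.4008269) = 1.3206
Cpu = (129.4 - 121.2)/(3*1.4008269) = 1.9512
Cpl = (121.2 - 118.3)/(3*1.4008269) = 0.6901
Cpk = min(Cpu, Cpl) = 0.6901

0.6901


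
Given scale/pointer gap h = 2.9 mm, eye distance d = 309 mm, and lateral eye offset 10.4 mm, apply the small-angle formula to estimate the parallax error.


error = h * offset / d
= 2.9 * 10.4 / 309
= 0.0976

0.0976


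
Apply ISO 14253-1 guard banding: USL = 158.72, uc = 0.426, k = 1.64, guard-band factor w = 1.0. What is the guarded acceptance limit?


U = k * uc = 1.64 * 0.426 = 0.69864
guard band g = w * U = 1.0 * 0.69864 = 0.69864
AL = USL - g = 158.72 - 0.69864
AL = 158.0214

158.0214


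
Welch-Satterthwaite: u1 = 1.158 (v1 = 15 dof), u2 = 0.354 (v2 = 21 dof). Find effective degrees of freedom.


uc = sqrt(u1^2 + u2^2) = sqrt(1.158^2 + 0.354^2) = 1.2109005
v_eff = uc^4 / (u1^4/v1 + u2^4/v2)
= 1.2109005^4 / (1.158^4/15 + 0.354^4/21)
= 2.1499771 / 0.12062678
v_eff = 17.8234

17.8234


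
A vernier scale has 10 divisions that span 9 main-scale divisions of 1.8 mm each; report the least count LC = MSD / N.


LC = MSD / n_div
= 1.8 / 10
= 0.1800

0.1800


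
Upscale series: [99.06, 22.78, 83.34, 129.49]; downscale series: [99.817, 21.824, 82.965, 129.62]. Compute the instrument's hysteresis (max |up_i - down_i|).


|99.06 - 99.817| = 0.7570
|22.78 - 21.824| = 0.9560
|83.34 - 82.965| = 0.3750
|129.49 - 129.62| = 0.1300
hysteresis = max(diffs) = 0.9560

0.9560


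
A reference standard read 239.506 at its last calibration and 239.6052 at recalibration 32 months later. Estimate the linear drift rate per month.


rate = (v2 - v1) / months
= (239.6052 - 239.506) / 32
= 0.0992 / 32
= 0.0031

0.0031


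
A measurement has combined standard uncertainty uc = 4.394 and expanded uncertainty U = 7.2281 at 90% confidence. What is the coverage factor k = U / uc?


k = U / uc
k = 7.2281 / 4.394
k = 1.645

1.645


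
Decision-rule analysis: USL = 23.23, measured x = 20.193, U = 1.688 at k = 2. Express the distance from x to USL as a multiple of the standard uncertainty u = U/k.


u = U / k = 1.688 / 2 = 0.844
margin = |USL - x| = |23.23 - 20.193| = 3.037
z = margin / u = 3.037 / 0.844
z = 3.5983

3.5983


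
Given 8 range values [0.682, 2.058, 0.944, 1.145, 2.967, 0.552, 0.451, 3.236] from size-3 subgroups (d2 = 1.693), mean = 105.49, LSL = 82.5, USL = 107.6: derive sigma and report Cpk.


R_bar = (0.682 + 2.058 + 0.944 + 1.145 + 2.967 + 0.552 + 0.451 + 3.236) / 8 = 1.504375
sigma = R_bar / d2 = 1.504375 / 1.693 = 0.88858535
Cp = (USL - LSL)/(6*sigma) = (107.6 - 82.5)/(6*0.88858535) = 4.7079
Cpu = (107.6 - 105.49)/(3*0.88858535) = 0.7915
Cpl = (105.49 - 82.5)/(3*0.88858535) = 8.6242
Cpk = min(Cpu, Cpl) = 0.7915

0.7915


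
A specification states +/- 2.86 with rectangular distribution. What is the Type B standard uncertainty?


u_B = half_width / sqrt(3)
u_B = 2.86 / 1.7320508
u_B = 1.6512

1.6512


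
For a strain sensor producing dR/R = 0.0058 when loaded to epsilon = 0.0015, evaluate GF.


GF = (dR/R) / epsilon
= 0.0058 / 0.0015
= 3.8667

3.8667


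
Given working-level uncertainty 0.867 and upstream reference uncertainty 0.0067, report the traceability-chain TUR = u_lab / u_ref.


TUR = u_lab / u_ref
= 0.867 / 0.0067
= 129.4030

129.4030


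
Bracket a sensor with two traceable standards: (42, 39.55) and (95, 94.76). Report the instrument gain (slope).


slope = (y2 - y1) / (x2 - x1)
= (94.76 - 39.55) / (95 - 42)
= 55.2100 / 53
= 1.0417

1.0417


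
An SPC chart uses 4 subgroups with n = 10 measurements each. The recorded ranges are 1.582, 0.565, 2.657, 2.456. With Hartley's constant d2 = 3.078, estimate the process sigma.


R_bar = (1.582 + 0.565 + 2.657 + 2.456) / 4
R_bar = 7.26 / 4 = 1.815
sigma_hat = R_bar / d2 = 1.815 / 3.078 = 0.5897

0.5897


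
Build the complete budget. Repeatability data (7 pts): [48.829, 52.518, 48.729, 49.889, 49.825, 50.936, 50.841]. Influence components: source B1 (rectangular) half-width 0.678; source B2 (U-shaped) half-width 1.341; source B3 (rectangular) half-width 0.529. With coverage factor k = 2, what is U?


mean = (48.829 + 52.518 + 48.729 + 49.889 + 49.825 + 50.936 + 50.841) / 7 = 50.22385714
s = sqrt(sum((x - mean)^2)/(n-1)) = 1.3293197
u_A = s / sqrt(n) = 1.3293197 / sqrt(7) = 0.50243562
u_B1 = 0.678 / sqrt(3) = 0.39144348
u_B2 = 1.341 / sqrt(2) = 0.94823019
u_B3 = 0.529 / sqrt(3) = 0.30541829
uc = sqrt(0.50243562^2 + 0.39144348^2 + 0.94823019^2 + 0.30541829^2) = 1.1824087
U = k * uc = 2 * 1.1824087
U = 2.3648

2.3648


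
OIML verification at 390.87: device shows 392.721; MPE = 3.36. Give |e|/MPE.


e = indication - reference = 392.721 - 390.87 = 1.8510
|e| = 1.8510
ratio = |e| / MPE = 1.8510 / 3.36
ratio = 0.5509

0.5509


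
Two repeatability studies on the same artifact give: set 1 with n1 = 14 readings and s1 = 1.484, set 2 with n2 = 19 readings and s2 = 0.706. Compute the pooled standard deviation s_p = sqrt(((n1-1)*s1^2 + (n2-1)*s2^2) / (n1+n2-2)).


s_p = sqrt(((n1-1)*s1^2 + (n2-1)*s2^2) / (n1+n2-2))
numerator = (14-1)*1.484^2 + (19-1)*0.706^2 = 28.629328 + 8.971848 = 37.601176
denominator = 14 + 19 - 2 = 31
s_p^2 = 37.601176 / 31 = 1.2129412
s_p = sqrt(1.2129412) = 1.1013

1.1013


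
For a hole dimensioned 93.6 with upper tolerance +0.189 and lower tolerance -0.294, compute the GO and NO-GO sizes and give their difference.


GO = nominal - lower_tol (smallest hole = maximum material condition)
GO = 93.6 - 0.294 = 93.306
NO-GO = nominal + upper_tol (largest hole = least material condition)
NO-GO = 93.6 + 0.189 = 93.789
spread = NO-GO - GO = 93.789 - 93.306 = 0.4830

0.4830


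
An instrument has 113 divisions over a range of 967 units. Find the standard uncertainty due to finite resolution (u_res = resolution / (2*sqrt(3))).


resolution = range / divisions
resolution = 967 / 113 = 8.5575221
u_res = resolution / (2*sqrt(3))
u_res = 8.5575221 / 3.4641016
u_res = 2.4703

2.4703


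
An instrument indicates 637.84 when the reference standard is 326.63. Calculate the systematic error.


Systematic error = measured - true
= 637.84 - 326.63
= 311.2100

311.2100


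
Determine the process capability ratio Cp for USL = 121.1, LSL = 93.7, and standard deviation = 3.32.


Cp = (USL - LSL) / (6 * sigma)
= (121.1 - 93.7) / (6 * 3.32)
= 27.4000 / 19.9200
= 1.3755

1.3755


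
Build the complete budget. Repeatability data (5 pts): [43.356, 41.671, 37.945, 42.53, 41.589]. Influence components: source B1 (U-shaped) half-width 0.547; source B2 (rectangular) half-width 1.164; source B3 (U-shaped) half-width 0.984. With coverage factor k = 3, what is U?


mean = (43.356 + 41.671 + 37.945 + 42.53 + 41.589) / 5 = 41.4182
s = sqrt(sum((x - mean)^2)/(n-1)) = 2.070469
u_A = s / sqrt(n) = 2.070469 / sqrt(5) = 0.92594189
u_B1 = 0.547 / sqrt(2) = 0.38678741
u_B2 = 1.164 / sqrt(3) = 0.67203571
u_B3 = 0.984 / sqrt(2) = 0.69579307
uc = sqrt(0.92594189^2 + 0.38678741^2 + 0.67203571^2 + 0.69579307^2) = 1.3938195
U = k * uc = 3 * 1.3938195
U = 4.1815

4.1815


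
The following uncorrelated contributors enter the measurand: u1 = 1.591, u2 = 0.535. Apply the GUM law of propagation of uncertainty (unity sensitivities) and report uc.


uc = sqrt(1.591^2 + 0.535^2)
uc = sqrt(2.817506)
uc = 1.6785

1.6785


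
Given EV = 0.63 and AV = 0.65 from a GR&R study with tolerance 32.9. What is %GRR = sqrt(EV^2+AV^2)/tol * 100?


GRR = sqrt(EV^2 + AV^2) = sqrt(0.63^2 + 0.65^2) = 0.90520716
%GRR = GRR / tol * 100 = 0.90520716 / 32.9 * 100
%GRR = 2.7514

2.7514


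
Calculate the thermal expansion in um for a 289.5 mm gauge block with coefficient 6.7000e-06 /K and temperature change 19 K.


dL = L * alpha * dT
= 289.5 * 6.7000e-06 * 19
= 0.0368533 mm
dL_um = 0.0368533 * 1000 = 36.8533 um

36.8533


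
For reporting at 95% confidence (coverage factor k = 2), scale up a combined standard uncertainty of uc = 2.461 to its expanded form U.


U = k * uc
U = 2 * 2.461
U = 4.9220

4.9220


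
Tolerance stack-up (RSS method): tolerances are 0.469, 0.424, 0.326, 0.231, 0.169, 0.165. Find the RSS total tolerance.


RSS = sqrt(0.469^2 + 0.424^2 + 0.326^2 + 0.231^2 + 0.169^2 + 0.165^2)
= sqrt(0.61516)
= 0.7843

0.7843


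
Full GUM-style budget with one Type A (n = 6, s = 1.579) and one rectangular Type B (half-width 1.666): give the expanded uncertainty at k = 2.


u_A = s / sqrt(n) = 1.579 / sqrt(6) = 0.64462405
u_B = half_width / sqrt(3) = 1.666 / sqrt(3) = 0.96186555
uc = sqrt(u_A^2 + u_B^2) = sqrt(0.64462405^2 + 0.96186555^2) = 1.157897
U = k * uc = 2 * 1.157897
U = 2.3158

2.3158


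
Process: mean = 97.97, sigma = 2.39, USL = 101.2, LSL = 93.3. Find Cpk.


Cpu = (USL - mean) / (3*sigma) = (101.2 - 97.97) / (3*2.39) = 0.4505
Cpl = (mean - LSL) / (3*sigma) = (97.97 - 93.3) / (3*2.39) = 0.6513
Cpk = min(Cpu, Cpl) = 0.4505

0.4505


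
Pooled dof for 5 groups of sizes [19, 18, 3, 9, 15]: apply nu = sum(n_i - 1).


nu = sum_i (n_i - 1)
nu = ((19 - 1) + (18 - 1) + (3 - 1) + (9 - 1) + (15 - 1))
nu = 18 + 17 + 2 + 8 + 14
nu = 59

59


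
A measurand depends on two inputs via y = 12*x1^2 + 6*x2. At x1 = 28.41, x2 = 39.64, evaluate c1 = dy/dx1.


y = 12*x1^2 + 6*x2
dy/dx1 = 2*12*x1
Evaluate at x1 = 28.41: c1 = 24 * 28.41
c1 = 681.8400

681.8400


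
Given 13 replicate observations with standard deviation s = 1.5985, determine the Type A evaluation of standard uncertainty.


u_A = s / sqrt(n)
u_A = 1.5985 / sqrt(13)
u_A = 1.5985 / 3.6055513
u_A = 0.4433

0.4433


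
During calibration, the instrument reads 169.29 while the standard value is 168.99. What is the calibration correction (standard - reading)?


Correction = standard - reading
= 168.99 - 169.29
= -0.3000

-0.3000


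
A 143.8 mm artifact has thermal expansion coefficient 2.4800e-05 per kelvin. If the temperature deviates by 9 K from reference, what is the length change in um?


dL = L * alpha * dT
= 143.8 * 2.4800e-05 * 9
= 0.0320962 mm
dL_um = 0.0320962 * 1000 = 32.0962 um

32.0962


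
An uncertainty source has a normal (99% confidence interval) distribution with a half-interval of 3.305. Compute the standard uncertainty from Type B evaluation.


u_B = half_width / 2.576
u_B = 3.305 / 2.576
u_B = 1.2830

1.2830


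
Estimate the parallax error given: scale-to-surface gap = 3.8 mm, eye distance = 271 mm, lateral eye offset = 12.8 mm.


error = h * offset / d
= 3.8 * 12.8 / 271
= 0.1795

0.1795


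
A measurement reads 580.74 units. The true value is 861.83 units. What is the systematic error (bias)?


Systematic error = measured - true
= 580.74 - 861.83
= -281.0900

-281.0900


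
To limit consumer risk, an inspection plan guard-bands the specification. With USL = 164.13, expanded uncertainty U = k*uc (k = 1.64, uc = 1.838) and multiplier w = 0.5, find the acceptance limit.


U = k * uc = 1.64 * 1.838 = 3.01432
guard band g = w * U = 0.5 * 3.01432 = 1.50716
AL = USL - g = 164.13 - 1.50716
AL = 162.6228

162.6228


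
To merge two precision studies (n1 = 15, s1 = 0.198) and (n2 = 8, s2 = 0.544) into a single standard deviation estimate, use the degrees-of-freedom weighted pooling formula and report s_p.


s_p = sqrt(((n1-1)*s1^2 + (n2-1)*s2^2) / (n1+n2-2))
numerator = (15-1)*0.198^2 + (8-1)*0.544^2 = 0.548856 + 2.071552 = 2.620408
denominator = 15 + 8 - 2 = 21
s_p^2 = 2.620408 / 21 = 0.12478133
s_p = sqrt(0.12478133) = 0.3532

0.3532


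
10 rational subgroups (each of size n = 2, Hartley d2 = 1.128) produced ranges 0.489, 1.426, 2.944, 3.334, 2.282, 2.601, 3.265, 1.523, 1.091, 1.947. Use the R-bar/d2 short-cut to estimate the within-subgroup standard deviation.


R_bar = (0.489 + 1.426 + 2.944 + 3.334 + 2.282 + 2.601 + 3.265 + 1.523 + 1.091 + 1.947) / 10
R_bar = 20.902 / 10 = 2.0902
sigma_hat = R_bar / d2 = 2.0902 / 1.128 = 1.8530

1.8530


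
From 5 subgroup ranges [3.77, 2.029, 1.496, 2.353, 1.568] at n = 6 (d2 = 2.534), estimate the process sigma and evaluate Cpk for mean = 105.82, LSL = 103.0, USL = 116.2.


R_bar = (3.77 + 2.029 + 1.496 + 2.353 + 1.568) / 5 = 2.2432
sigma = R_bar / d2 = 2.2432 / 2.534 = 0.88524073
Cp = (USL - LSL)/(6*sigma) = (116.2 - 103.0)/(6*0.88524073) = 2.4852
Cpu = (116.2 - 105.82)/(3*0.88524073) = 3.9085
Cpl = (105.82 - 103.0)/(3*0.88524073) = 1.0619
Cpk = min(Cpu, Cpl) = 1.0619

1.0619


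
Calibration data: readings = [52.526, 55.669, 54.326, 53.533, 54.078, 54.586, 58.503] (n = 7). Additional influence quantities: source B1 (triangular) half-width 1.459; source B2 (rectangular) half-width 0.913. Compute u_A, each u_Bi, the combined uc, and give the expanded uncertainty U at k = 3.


mean = (52.526 + 55.669 + 54.326 + 53.533 + 54.078 + 54.586 + 58.503) / 7 = 54.74585714
s = sqrt(sum((x - mean)^2)/(n-1)) = 1.9155056
u_A = s / sqrt(n) = 1.9155056 / sqrt(7) = 0.72399306
u_B1 = 1.459 / sqrt(6) = 0.59563426
u_B2 = 0.913 / sqrt(3) = 0.5271208
uc = sqrt(0.72399306^2 + 0.59563426^2 + 0.5271208^2) = 1.0755475
U = k * uc = 3 * 1.0755475
U = 3.2266

3.2266


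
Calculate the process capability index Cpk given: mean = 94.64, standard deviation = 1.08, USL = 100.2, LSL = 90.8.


Cpu = (USL - mean) / (3*sigma) = (100.2 - 94.64) / (3*1.08) = 1.7160
Cpl = (mean - LSL) / (3*sigma) = (94.64 - 90.8) / (3*1.08) = 1.1852
Cpk = min(Cpu, Cpl) = 1.1852

1.1852


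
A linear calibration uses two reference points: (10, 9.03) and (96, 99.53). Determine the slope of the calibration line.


slope = (y2 - y1) / (x2 - x1)
= (99.53 - 9.03) / (96 - 10)
= 90.5000 / 86
= 1.0523

1.0523


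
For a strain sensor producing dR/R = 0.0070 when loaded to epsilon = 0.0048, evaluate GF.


GF = (dR/R) / epsilon
= 0.0070 / 0.0048
= 1.4583

1.4583


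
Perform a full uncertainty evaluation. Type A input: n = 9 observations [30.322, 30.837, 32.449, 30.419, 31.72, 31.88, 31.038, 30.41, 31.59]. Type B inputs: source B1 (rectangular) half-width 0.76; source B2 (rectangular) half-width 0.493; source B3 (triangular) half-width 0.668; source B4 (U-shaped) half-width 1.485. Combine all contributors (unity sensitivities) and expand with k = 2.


mean = (30.322 + 30.837 + 32.449 + 30.419 + 31.72 + 31.88 + 31.038 + 30.41 + 31.59) / 9 = 31.185
s = sqrt(sum((x - mean)^2)/(n-1)) = 0.75876825
u_A = s / sqrt(n) = 0.75876825 / sqrt(9) = 0.25292275
u_B1 = 0.76 / sqrt(3) = 0.4387862
u_B2 = 0.493 / sqrt(3) = 0.28463368
u_B3 = 0.668 / sqrt(6) = 0.27270986
u_B4 = 1.485 / sqrt(2) = 1.0500536
uc = sqrt(0.25292275^2 + 0.4387862^2 + 0.28463368^2 + 0.27270986^2 + 1.0500536^2) = 1.2306514
U = k * uc = 2 * 1.2306514
U = 2.4613

2.4613
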